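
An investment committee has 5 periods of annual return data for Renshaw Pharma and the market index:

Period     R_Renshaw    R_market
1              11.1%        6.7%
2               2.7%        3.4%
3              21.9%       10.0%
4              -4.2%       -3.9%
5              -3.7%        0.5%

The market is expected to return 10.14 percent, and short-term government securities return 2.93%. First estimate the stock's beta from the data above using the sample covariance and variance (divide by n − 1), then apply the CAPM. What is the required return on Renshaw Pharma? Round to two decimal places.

Mean R_i = (11.1 + 2.7 + 21.9 − 4.2 − 3.7) / 5 = 5.5600%
Mean R_m = (6.7 + 3.4 + 10.0 − 3.9 + 0.5) / 5 = 3.3400%
Σ(R_i − R̄_i)(R_m − R̄_m) = 224.2280  ⇒  Cov = 224.2280 / 4 = 56.0570
Σ(R_m − R̄_m)² = 116.1320  ⇒  Var(R_m) = 116.1320 / 4 = 29.0330
β = Cov / Var(R_m) = 56.0570 / 29.0330 = 1.9308
MRP = 10.14% − 2.93% = 7.21%
E(R) = R_f + β × MRP = 2.93% + 1.9308 × 7.21% = 16.85%

16.85%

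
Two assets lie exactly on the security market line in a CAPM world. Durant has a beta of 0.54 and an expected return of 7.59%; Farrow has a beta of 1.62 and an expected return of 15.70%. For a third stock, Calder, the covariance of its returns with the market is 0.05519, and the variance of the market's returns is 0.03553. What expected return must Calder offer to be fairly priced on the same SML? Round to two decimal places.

15.20%

MRP = (15.70% − 7.59%) / (1.62 − 0.54) = 7.5093%
R_f = 7.59% − 0.54 × 7.5093% = 3.5350%
β_Calder = Cov / Var(R_m) = 0.05519 / 0.03553 = 1.5533
E(R_Calder) = R_f + β × MRP = 3.5350% + 1.5533 × 7.5093% = 15.20%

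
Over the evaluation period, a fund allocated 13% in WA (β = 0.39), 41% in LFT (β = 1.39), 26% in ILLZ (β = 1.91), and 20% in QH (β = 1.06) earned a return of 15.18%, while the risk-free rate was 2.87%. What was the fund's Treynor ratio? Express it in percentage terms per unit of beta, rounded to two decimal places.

β_P = 0.13×0.39 + 0.41×1.39 + 0.26×1.91 + 0.20×1.06 = 1.3292
Treynor = (R_P − R_f) / β_P = (15.18% − 2.87%) / 1.3292 = 12.31% / 1.3292 = 9.26%

9.26%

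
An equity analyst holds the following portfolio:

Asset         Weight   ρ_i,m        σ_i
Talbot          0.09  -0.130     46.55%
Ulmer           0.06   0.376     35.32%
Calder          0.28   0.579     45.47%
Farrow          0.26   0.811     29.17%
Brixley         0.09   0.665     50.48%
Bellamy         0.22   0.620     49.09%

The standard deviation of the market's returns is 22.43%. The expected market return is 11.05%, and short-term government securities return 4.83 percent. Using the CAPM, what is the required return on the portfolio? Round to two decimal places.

11.34%

β_Talbot = -0.130 × 46.55% / 22.43% = -0.2698
β_Ulmer = 0.376 × 35.32% / 22.43% = 0.5921
β_Calder = 0.579 × 45.47% / 22.43% = 1.1737
β_Farrow = 0.811 × 29.17% / 22.43% = 1.0547
β_Brixley = 0.665 × 50.48% / 22.43% = 1.4966
β_Bellamy = 0.620 × 49.09% / 22.43% = 1.3569
β_P = Σ w_i β_i = 0.09×-0.2698 + 0.06×0.5921 + 0.28×1.1737 + 0.26×1.0547 + 0.09×1.4966 + 0.22×1.3569 = 1.0473
MRP = 11.05% − 4.83% = 6.22%
E(R_P) = R_f + β_P × MRP = 4.83% + 1.0473 × 6.22% = 11.34%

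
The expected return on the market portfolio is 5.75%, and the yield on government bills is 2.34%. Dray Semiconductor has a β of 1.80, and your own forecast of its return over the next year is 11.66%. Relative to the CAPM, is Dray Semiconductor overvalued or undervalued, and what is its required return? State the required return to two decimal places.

Undervalued; required return 8.48%

MRP = 5.75% − 2.34% = 3.41%
Required return = R_f + β·MRP = 2.34% + 1.80 × 3.41% = 8.48%
Forecast 11.66% > required 8.48% → the stock plots above the SML → undervalued.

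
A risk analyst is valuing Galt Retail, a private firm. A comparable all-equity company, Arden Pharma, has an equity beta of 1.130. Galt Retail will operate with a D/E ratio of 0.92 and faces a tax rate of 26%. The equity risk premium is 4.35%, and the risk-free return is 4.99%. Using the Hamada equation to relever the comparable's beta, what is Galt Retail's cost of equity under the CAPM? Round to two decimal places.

β_L = β_U × [1 + (1 − t)(D/E)] = 1.130 × [1 + (1 − 0.26) × 0.92]
    = 1.130 × [1 + 0.74 × 0.92] = 1.130 × 1.6808 = 1.8993
E(R) = R_f + β_L × MRP = 4.99% + 1.8993 × 4.35% = 13.25%

13.25%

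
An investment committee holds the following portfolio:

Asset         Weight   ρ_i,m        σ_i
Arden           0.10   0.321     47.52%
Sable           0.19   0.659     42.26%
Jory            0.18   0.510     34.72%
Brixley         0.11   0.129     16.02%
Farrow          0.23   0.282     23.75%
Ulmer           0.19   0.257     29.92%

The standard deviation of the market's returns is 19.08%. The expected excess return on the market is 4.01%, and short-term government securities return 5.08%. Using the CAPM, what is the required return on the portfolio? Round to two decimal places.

β_Arden = 0.321 × 47.52% / 19.08% = 0.7995
β_Sable = 0.659 × 42.26% / 19.08% = 1.4596
β_Jory = 0.510 × 34.72% / 19.08% = 0.9281
β_Brixley = 0.129 × 16.02% / 19.08% = 0.1083
β_Farrow = 0.282 × 23.75% / 19.08% = 0.3510
β_Ulmer = 0.257 × 29.92% / 19.08% = 0.4030
β_P = Σ w_i β_i = 0.10×0.7995 + 0.19×1.4596 + 0.18×0.9281 + 0.11×0.1083 + 0.23×0.3510 + 0.19×0.4030 = 0.6935
E(R_P) = R_f + β_P × MRP = 5.08% + 0.6935 × 4.01% = 7.86%

7.86%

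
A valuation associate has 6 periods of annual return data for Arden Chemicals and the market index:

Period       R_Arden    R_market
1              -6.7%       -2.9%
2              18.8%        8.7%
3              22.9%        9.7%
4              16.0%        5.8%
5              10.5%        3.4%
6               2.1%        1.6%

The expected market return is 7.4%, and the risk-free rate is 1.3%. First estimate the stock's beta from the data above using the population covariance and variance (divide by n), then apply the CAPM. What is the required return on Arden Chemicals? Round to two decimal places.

15.53%

Mean R_i = (-6.7 + 18.8 + 22.9 + 16.0 + 10.5 + 2.1) / 6 = 10.6000%
Mean R_m = (-2.9 + 8.7 + 9.7 + 5.8 + 3.4 + 1.6) / 6 = 4.3833%
Σ(R_i − R̄_i)(R_m − R̄_m) = 258.2000  ⇒  Cov = 258.2000 / 6 = 43.0333
Σ(R_m − R̄_m)² = 110.6683  ⇒  Var(R_m) = 110.6683 / 6 = 18.4447
β = Cov / Var(R_m) = 43.0333 / 18.4447 = 2.3331
MRP = 7.4% − 1.3% = 6.10%
E(R) = R_f + β × MRP = 1.3% + 2.3331 × 6.1% = 15.53%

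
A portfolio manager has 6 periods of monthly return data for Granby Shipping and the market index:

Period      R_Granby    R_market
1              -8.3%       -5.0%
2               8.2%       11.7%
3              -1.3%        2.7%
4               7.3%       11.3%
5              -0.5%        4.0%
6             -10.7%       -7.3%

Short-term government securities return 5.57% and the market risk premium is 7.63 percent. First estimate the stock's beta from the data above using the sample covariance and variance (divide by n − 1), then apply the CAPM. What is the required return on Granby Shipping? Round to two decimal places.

Mean R_i = (-8.3 + 8.2 − 1.3 + 7.3 − 0.5 − 10.7) / 6 = -0.8833%
Mean R_m = (-5.0 + 11.7 + 2.7 + 11.3 + 4.0 − 7.3) / 6 = 2.9000%
Σ(R_i − R̄_i)(R_m − R̄_m) = 307.9000  ⇒  Cov = 307.9000 / 5 = 61.5800
Σ(R_m − R̄_m)² = 315.7000  ⇒  Var(R_m) = 315.7000 / 5 = 63.1400
β = Cov / Var(R_m) = 61.5800 / 63.1400 = 0.9753
E(R) = R_f + β × MRP = 5.57% + 0.9753 × 7.63% = 13.01%

13.01%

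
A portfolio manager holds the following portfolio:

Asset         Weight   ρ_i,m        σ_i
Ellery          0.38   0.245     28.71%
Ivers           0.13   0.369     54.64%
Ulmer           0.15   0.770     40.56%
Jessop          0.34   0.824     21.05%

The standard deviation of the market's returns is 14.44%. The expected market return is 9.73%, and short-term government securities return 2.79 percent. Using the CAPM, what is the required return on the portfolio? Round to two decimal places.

β_Ellery = 0.245 × 28.71% / 14.44% = 0.4871
β_Ivers = 0.369 × 54.64% / 14.44% = 1.3963
β_Ulmer = 0.770 × 40.56% / 14.44% = 2.1628
β_Jessop = 0.824 × 21.05% / 14.44% = 1.2012
β_P = Σ w_i β_i = 0.38×0.4871 + 0.13×1.3963 + 0.15×2.1628 + 0.34×1.2012 = 1.0994
MRP = 9.73% − 2.79% = 6.94%
E(R_P) = R_f + β_P × MRP = 2.79% + 1.0994 × 6.94% = 10.42%

10.42%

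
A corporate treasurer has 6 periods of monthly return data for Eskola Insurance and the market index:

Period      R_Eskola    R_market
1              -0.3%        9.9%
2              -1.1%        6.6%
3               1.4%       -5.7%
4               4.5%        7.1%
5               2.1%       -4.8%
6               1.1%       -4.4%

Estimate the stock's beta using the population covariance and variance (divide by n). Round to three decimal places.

Mean R_i = (-0.3 − 1.1 + 1.4 + 4.5 + 2.1 + 1.1) / 6 = 1.2833%
Mean R_m = (9.9 + 6.6 − 5.7 + 7.1 − 4.8 − 4.4) / 6 = 1.4500%
Σ(R_i − R̄_i)(R_m − R̄_m) = -12.3450  ⇒  Cov = -12.3450 / 6 = -2.0575
Σ(R_m − R̄_m)² = 254.2550  ⇒  Var(R_m) = 254.2550 / 6 = 42.3758
β = Cov / Var(R_m) = -2.0575 / 42.3758 = -0.0486

-0.049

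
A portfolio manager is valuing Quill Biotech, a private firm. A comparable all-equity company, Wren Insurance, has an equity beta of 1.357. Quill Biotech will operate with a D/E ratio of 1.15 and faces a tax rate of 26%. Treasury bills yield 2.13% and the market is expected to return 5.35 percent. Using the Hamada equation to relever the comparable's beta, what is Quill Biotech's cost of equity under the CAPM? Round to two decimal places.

β_L = β_U × [1 + (1 − t)(D/E)] = 1.357 × [1 + (1 − 0.26) × 1.15]
    = 1.357 × [1 + 0.74 × 1.15] = 1.357 × 1.8510 = 2.5118
MRP = 5.35% − 2.13% = 3.22%
E(R) = R_f + β_L × MRP = 2.13% + 2.5118 × 3.22% = 10.22%

10.22%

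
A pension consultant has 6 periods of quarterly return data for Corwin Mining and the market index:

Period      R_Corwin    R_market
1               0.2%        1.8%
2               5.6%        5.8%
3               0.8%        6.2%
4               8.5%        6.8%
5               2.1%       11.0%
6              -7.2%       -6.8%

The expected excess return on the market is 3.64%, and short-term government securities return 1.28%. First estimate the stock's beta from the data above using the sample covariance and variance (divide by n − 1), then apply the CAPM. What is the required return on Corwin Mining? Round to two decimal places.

Mean R_i = (0.2 + 5.6 + 0.8 + 8.5 + 2.1 − 7.2) / 6 = 1.6667%
Mean R_m = (1.8 + 5.8 + 6.2 + 6.8 + 11.0 − 6.8) / 6 = 4.1333%
Σ(R_i − R̄_i)(R_m − R̄_m) = 126.3267  ⇒  Cov = 126.3267 / 5 = 25.2653
Σ(R_m − R̄_m)² = 186.2933  ⇒  Var(R_m) = 186.2933 / 5 = 37.2587
β = Cov / Var(R_m) = 25.2653 / 37.2587 = 0.6781
E(R) = R_f + β × MRP = 1.28% + 0.6781 × 3.64% = 3.75%

3.75%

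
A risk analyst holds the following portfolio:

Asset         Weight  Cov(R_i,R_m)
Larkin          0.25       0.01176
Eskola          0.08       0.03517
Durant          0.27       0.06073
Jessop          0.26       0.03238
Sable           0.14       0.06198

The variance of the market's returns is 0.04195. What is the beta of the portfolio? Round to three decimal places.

0.936

β_Larkin = 0.01176 / 0.04195 = 0.2803
β_Eskola = 0.03517 / 0.04195 = 0.8384
β_Durant = 0.06073 / 0.04195 = 1.4477
β_Jessop = 0.03238 / 0.04195 = 0.7719
β_Sable = 0.06198 / 0.04195 = 1.4775
β_P = Σ w_i β_i = 0.25×0.2803 + 0.08×0.8384 + 0.27×1.4477 + 0.26×0.7719 + 0.14×1.4775 = 0.9356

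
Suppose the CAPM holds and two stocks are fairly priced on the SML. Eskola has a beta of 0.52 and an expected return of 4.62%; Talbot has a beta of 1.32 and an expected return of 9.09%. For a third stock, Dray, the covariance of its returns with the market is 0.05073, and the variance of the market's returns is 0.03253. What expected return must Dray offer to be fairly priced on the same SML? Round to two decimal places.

MRP = (9.09% − 4.62%) / (1.32 − 0.52) = 5.5875%
R_f = 4.62% − 0.52 × 5.5875% = 1.7145%
β_Dray = Cov / Var(R_m) = 0.05073 / 0.03253 = 1.5595
E(R_Dray) = R_f + β × MRP = 1.7145% + 1.5595 × 5.5875% = 10.43%

10.43%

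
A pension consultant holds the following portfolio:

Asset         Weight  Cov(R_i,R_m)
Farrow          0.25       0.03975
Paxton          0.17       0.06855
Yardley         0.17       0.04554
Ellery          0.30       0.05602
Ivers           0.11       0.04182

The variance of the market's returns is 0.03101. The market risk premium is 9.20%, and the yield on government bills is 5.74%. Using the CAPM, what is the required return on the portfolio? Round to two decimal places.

20.79%

β_Farrow = 0.03975 / 0.03101 = 1.2818
β_Paxton = 0.06855 / 0.03101 = 2.2106
β_Yardley = 0.04554 / 0.03101 = 1.4686
β_Ellery = 0.05602 / 0.03101 = 1.8065
β_Ivers = 0.04182 / 0.03101 = 1.3486
β_P = Σ w_i β_i = 0.25×1.2818 + 0.17×2.2106 + 0.17×1.4686 + 0.30×1.8065 + 0.11×1.3486 = 1.6362
E(R_P) = R_f + β_P × MRP = 5.74% + 1.6362 × 9.20% = 20.79%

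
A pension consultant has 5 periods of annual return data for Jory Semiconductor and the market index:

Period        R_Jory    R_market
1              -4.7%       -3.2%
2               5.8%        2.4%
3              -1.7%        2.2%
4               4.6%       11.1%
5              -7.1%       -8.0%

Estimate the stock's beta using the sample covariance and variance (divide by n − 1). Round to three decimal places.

Mean R_i = (-4.7 + 5.8 − 1.7 + 4.6 − 7.1) / 5 = -0.6200%
Mean R_m = (-3.2 + 2.4 + 2.2 + 11.1 − 8.0) / 5 = 0.9000%
Σ(R_i − R̄_i)(R_m − R̄_m) = 135.8700  ⇒  Cov = 135.8700 / 4 = 33.9675
Σ(R_m − R̄_m)² = 204.0000  ⇒  Var(R_m) = 204.0000 / 4 = 51.0000
β = Cov / Var(R_m) = 33.9675 / 51.0000 = 0.6660

0.666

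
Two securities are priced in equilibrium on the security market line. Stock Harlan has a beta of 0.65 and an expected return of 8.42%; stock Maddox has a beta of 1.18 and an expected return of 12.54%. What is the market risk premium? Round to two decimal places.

Both satisfy E(R) = R_f + β·MRP, so the slope of the SML is
MRP = (12.54% − 8.42%) / (1.18 − 0.65) = 4.12% / 0.53 = 7.7736%

7.77%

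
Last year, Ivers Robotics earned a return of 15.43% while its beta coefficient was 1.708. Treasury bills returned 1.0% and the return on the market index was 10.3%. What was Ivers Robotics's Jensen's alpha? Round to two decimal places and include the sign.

Market excess return = 10.3% − 1.0% = 9.30%
CAPM benchmark = R_f + β(R_m − R_f) = 1.0% + 1.708 × 9.3% = 16.8844%
α = actual − benchmark = 15.43% − 16.8844% = -1.45%

-1.45%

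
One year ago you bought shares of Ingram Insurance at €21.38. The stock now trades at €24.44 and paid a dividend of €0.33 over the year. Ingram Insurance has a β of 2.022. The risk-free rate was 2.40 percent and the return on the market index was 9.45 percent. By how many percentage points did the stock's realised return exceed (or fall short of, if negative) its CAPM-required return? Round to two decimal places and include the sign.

-0.80%

Realised HPR = (P1 + D1 − P0) / P0 = (24.44 + 0.33 − 21.38) / 21.38 = 3.39 / 21.38 = 15.8559%
MRP = 9.45% − 2.40% = 7.05%
CAPM required = R_f + β·MRP = 2.40% + 2.022 × 7.05% = 16.65510%
α = realised − required = 15.8559% − 16.65510% = -0.80%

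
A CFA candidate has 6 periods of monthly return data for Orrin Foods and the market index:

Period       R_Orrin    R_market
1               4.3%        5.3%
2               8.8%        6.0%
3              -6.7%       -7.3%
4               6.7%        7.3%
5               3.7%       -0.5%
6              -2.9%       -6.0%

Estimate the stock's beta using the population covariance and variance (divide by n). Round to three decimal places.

Mean R_i = (4.3 + 8.8 − 6.7 + 6.7 + 3.7 − 2.9) / 6 = 2.3167%
Mean R_m = (5.3 + 6.0 − 7.3 + 7.3 − 0.5 − 6.0) / 6 = 0.8000%
Σ(R_i − R̄_i)(R_m − R̄_m) = 177.8400  ⇒  Cov = 177.8400 / 6 = 29.6400
Σ(R_m − R̄_m)² = 203.0800  ⇒  Var(R_m) = 203.0800 / 6 = 33.8467
β = Cov / Var(R_m) = 29.6400 / 33.8467 = 0.8757

0.876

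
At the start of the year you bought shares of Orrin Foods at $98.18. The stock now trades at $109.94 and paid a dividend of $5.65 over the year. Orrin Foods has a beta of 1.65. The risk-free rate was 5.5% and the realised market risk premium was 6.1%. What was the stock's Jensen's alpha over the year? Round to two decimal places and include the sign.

Realised HPR = (P1 + D1 − P0) / P0 = (109.94 + 5.65 − 98.18) / 98.18 = 17.41 / 98.18 = 17.7327%
CAPM required = R_f + β·MRP = 5.5% + 1.65 × 6.1% = 15.5650%
α = realised − required = 17.7327% − 15.5650% = +2.17%

+2.17%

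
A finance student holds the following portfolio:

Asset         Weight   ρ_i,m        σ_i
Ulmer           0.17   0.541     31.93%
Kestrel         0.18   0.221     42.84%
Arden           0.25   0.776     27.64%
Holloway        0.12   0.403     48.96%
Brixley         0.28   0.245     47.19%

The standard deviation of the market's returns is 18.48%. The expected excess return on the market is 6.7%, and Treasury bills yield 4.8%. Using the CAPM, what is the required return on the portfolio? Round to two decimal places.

β_Ulmer = 0.541 × 31.93% / 18.48% = 0.9347
β_Kestrel = 0.221 × 42.84% / 18.48% = 0.5123
β_Arden = 0.776 × 27.64% / 18.48% = 1.1606
β_Holloway = 0.403 × 48.96% / 18.48% = 1.0677
β_Brixley = 0.245 × 47.19% / 18.48% = 0.6256
β_P = Σ w_i β_i = 0.17×0.9347 + 0.18×0.5123 + 0.25×1.1606 + 0.12×1.0677 + 0.28×0.6256 = 0.8446
E(R_P) = R_f + β_P × MRP = 4.8% + 0.8446 × 6.7% = 10.46%

10.46%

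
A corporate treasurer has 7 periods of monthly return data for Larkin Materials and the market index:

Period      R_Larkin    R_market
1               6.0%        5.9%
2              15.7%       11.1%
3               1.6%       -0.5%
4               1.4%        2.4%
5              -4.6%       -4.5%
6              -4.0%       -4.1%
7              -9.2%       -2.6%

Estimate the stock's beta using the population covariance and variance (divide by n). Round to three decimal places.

Mean R_i = (6.0 + 15.7 + 1.6 + 1.4 − 4.6 − 4.0 − 9.2) / 7 = 0.9857%
Mean R_m = (5.9 + 11.1 − 0.5 + 2.4 − 4.5 − 4.1 − 2.6) / 7 = 1.1000%
Σ(R_i − R̄_i)(R_m − R̄_m) = 265.6600  ⇒  Cov = 265.6600 / 7 = 37.9514
Σ(R_m − R̄_m)² = 199.3800  ⇒  Var(R_m) = 199.3800 / 7 = 28.4829
β = Cov / Var(R_m) = 37.9514 / 28.4829 = 1.3324

1.332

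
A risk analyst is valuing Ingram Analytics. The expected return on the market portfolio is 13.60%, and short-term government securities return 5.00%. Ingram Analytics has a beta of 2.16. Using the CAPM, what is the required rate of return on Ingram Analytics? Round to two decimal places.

Market risk premium = E(R_m) − R_f = 13.60% − 5.00% = 8.60%
E(R) = R_f + β × MRP = 5.00% + 2.16 × 8.60% = 23.58%

23.58%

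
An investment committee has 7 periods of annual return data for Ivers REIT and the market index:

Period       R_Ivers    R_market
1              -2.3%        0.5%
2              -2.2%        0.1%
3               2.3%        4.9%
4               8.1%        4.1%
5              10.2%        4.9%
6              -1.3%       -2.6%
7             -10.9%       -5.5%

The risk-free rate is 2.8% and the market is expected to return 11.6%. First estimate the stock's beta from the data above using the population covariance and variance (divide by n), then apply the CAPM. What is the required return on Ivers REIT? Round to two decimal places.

16.78%

Mean R_i = (-2.3 − 2.2 + 2.3 + 8.1 + 10.2 − 1.3 − 10.9) / 7 = 0.5571%
Mean R_m = (0.5 + 0.1 + 4.9 + 4.1 + 4.9 − 2.6 − 5.5) / 7 = 0.9143%
Σ(R_i − R̄_i)(R_m − R̄_m) = 152.8543  ⇒  Cov = 152.8543 / 7 = 21.8363
Σ(R_m − R̄_m)² = 96.2486  ⇒  Var(R_m) = 96.2486 / 7 = 13.7498
β = Cov / Var(R_m) = 21.8363 / 13.7498 = 1.5881
MRP = 11.6% − 2.8% = 8.80%
E(R) = R_f + β × MRP = 2.8% + 1.5881 × 8.8% = 16.78%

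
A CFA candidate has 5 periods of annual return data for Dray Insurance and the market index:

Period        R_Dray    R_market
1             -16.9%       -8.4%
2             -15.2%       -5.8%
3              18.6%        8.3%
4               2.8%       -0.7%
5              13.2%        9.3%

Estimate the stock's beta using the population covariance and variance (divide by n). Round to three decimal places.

Mean R_i = (-16.9 − 15.2 + 18.6 + 2.8 + 13.2) / 5 = 0.5000%
Mean R_m = (-8.4 − 5.8 + 8.3 − 0.7 + 9.3) / 5 = 0.5400%
Σ(R_i − R̄_i)(R_m − R̄_m) = 503.9500  ⇒  Cov = 503.9500 / 5 = 100.7900
Σ(R_m − R̄_m)² = 258.6120  ⇒  Var(R_m) = 258.6120 / 5 = 51.7224
β = Cov / Var(R_m) = 100.7900 / 51.7224 = 1.9487

1.949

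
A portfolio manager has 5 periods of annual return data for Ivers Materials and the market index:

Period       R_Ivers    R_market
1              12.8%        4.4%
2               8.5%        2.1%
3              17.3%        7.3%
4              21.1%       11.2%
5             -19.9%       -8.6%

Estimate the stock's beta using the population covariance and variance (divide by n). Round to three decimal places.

2.144

Mean R_i = (12.8 + 8.5 + 17.3 + 21.1 − 19.9) / 5 = 7.9600%
Mean R_m = (4.4 + 2.1 + 7.3 + 11.2 − 8.6) / 5 = 3.2800%
Σ(R_i − R̄_i)(R_m − R̄_m) = 477.3760  ⇒  Cov = 477.3760 / 5 = 95.4752
Σ(R_m − R̄_m)² = 222.6680  ⇒  Var(R_m) = 222.6680 / 5 = 44.5336
β = Cov / Var(R_m) = 95.4752 / 44.5336 = 2.1439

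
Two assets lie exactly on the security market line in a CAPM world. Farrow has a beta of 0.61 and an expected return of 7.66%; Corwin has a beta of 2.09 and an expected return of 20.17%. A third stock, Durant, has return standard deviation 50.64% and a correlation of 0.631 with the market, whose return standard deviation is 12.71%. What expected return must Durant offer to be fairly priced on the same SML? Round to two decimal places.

MRP = (20.17% − 7.66%) / (2.09 − 0.61) = 8.4527%
R_f = 7.66% − 0.61 × 8.4527% = 2.5039%
β_Durant = ρ·σ_i/σ_m = 0.631 × 50.64 / 12.71 = 2.5141
E(R_Durant) = R_f + β × MRP = 2.5039% + 2.5141 × 8.4527% = 23.75%

23.75%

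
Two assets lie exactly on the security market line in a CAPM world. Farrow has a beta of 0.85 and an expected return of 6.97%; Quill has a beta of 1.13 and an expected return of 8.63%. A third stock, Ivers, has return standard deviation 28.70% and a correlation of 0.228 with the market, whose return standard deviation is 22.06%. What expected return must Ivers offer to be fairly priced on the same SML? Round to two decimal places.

MRP = (8.63% − 6.97%) / (1.13 − 0.85) = 5.9286%
R_f = 6.97% − 0.85 × 5.9286% = 1.9307%
β_Ivers = ρ·σ_i/σ_m = 0.228 × 28.70 / 22.06 = 0.2966
E(R_Ivers) = R_f + β × MRP = 1.9307% + 0.2966 × 5.9286% = 3.69%

3.69%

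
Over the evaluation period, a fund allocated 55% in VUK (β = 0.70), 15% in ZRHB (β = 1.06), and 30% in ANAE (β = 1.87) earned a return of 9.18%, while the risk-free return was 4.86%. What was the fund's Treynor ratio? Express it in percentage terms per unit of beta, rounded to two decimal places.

3.91%

β_P = 0.55×0.70 + 0.15×1.06 + 0.30×1.87 = 1.1050
Treynor = (R_P − R_f) / β_P = (9.18% − 4.86%) / 1.1050 = 4.32% / 1.1050 = 3.91%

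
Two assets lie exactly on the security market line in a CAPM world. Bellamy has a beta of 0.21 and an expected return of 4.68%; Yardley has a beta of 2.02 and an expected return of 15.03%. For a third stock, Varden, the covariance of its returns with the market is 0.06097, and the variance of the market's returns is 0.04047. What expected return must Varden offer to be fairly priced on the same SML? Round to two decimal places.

MRP = (15.03% − 4.68%) / (2.02 − 0.21) = 5.7182%
R_f = 4.68% − 0.21 × 5.7182% = 3.4792%
β_Varden = Cov / Var(R_m) = 0.06097 / 0.04047 = 1.5065
E(R_Varden) = R_f + β × MRP = 3.4792% + 1.5065 × 5.7182% = 12.09%

12.09%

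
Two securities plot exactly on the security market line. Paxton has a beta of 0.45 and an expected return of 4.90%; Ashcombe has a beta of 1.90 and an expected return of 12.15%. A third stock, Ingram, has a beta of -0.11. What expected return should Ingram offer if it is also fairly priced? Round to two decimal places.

MRP (SML slope) = (12.15% − 4.90%) / (1.90 − 0.45) = 7.25% / 1.45 = 5.0000%
R_f (intercept) = 4.90% − 0.45 × 5.0000% = 2.6500%
E(R_Ingram) = R_f + β × MRP = 2.6500% + -0.11 × 5.0000% = 2.10%

2.10%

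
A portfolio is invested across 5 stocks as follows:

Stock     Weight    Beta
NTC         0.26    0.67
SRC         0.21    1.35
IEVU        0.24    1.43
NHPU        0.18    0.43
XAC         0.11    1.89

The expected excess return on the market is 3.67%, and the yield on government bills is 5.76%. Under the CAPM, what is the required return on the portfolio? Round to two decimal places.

β_P = Σ w_i β_i = 0.26×0.67 + 0.21×1.35 + 0.24×1.43 + 0.18×0.43 + 0.11×1.89 = 1.0862
E(R_P) = R_f + β_P × MRP = 5.76% + 1.0862 × 3.67% = 9.75%

9.75%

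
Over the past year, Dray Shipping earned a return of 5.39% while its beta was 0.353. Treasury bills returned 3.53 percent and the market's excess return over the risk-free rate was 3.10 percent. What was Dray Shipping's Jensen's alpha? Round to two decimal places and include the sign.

CAPM benchmark = R_f + β(R_m − R_f) = 3.53% + 0.353 × 3.10% = 4.62430%
α = actual − benchmark = 5.39% − 4.62430% = +0.77%

+0.77%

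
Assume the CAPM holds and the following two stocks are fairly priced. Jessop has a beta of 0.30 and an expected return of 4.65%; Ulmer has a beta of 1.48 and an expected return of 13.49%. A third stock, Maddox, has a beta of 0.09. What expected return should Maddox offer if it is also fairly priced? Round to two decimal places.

MRP (SML slope) = (13.49% − 4.65%) / (1.48 − 0.30) = 8.84% / 1.18 = 7.4915%
R_f (intercept) = 4.65% − 0.30 × 7.4915% = 2.4026%
E(R_Maddox) = R_f + β × MRP = 2.4026% + 0.09 × 7.4915% = 3.08%

3.08%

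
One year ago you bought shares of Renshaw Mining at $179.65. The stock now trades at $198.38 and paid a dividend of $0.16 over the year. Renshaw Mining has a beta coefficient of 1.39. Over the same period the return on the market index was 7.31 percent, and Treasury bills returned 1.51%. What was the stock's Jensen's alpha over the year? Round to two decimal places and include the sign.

Realised HPR = (P1 + D1 − P0) / P0 = (198.38 + 0.16 − 179.65) / 179.65 = 18.89 / 179.65 = 10.5149%
MRP = 7.31% − 1.51% = 5.80%
CAPM required = R_f + β·MRP = 1.51% + 1.39 × 5.80% = 9.5720%
α = realised − required = 10.5149% − 9.5720% = +0.94%

+0.94%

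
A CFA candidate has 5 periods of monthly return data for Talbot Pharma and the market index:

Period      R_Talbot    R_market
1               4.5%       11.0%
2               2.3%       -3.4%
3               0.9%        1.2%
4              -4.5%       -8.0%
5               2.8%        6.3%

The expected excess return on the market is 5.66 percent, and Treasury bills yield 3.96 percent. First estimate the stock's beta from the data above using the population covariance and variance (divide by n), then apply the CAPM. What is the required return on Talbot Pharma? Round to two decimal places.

6.15%

Mean R_i = (4.5 + 2.3 + 0.9 − 4.5 + 2.8) / 5 = 1.2000%
Mean R_m = (11.0 − 3.4 + 1.2 − 8.0 + 6.3) / 5 = 1.4200%
Σ(R_i − R̄_i)(R_m − R̄_m) = 87.8800  ⇒  Cov = 87.8800 / 5 = 17.5760
Σ(R_m − R̄_m)² = 227.6080  ⇒  Var(R_m) = 227.6080 / 5 = 45.5216
β = Cov / Var(R_m) = 17.5760 / 45.5216 = 0.3861
E(R) = R_f + β × MRP = 3.96% + 0.3861 × 5.66% = 6.15%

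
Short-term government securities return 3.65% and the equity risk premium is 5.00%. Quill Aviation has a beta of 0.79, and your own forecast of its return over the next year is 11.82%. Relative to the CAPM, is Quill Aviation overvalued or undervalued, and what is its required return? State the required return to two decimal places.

Undervalued; required return 7.60%

Required return = R_f + β·MRP = 3.65% + 0.79 × 5.00% = 7.60%
Forecast 11.82% > required 7.60% → the stock plots above the SML → undervalued.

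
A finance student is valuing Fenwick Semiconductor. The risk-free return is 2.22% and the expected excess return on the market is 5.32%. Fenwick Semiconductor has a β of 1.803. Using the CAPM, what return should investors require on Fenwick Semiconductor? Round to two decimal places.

E(R) = R_f + β × MRP = 2.22% + 1.803 × 5.32% = 11.81%

11.81%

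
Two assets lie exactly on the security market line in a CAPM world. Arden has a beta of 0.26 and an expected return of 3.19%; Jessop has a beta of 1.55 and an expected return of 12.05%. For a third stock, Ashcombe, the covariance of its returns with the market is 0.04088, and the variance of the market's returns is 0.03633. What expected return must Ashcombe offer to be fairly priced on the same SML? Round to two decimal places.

MRP = (12.05% − 3.19%) / (1.55 − 0.26) = 6.8682%
R_f = 3.19% − 0.26 × 6.8682% = 1.4043%
β_Ashcombe = Cov / Var(R_m) = 0.04088 / 0.03633 = 1.1252
E(R_Ashcombe) = R_f + β × MRP = 1.4043% + 1.1252 × 6.8682% = 9.13%

9.13%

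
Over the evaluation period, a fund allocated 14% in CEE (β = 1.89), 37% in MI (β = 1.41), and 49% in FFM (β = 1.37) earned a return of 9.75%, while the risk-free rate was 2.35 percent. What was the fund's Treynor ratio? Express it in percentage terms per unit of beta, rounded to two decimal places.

β_P = 0.14×1.89 + 0.37×1.41 + 0.49×1.37 = 1.4576
Treynor = (R_P − R_f) / β_P = (9.75% − 2.35%) / 1.4576 = 7.40% / 1.4576 = 5.08%

5.08%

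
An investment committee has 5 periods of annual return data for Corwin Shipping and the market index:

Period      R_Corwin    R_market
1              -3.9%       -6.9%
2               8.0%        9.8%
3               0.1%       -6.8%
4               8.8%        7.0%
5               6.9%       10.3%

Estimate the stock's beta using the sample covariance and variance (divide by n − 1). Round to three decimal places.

Mean R_i = (-3.9 + 8.0 + 0.1 + 8.8 + 6.9) / 5 = 3.9800%
Mean R_m = (-6.9 + 9.8 − 6.8 + 7.0 + 10.3) / 5 = 2.6800%
Σ(R_i − R̄_i)(R_m − R̄_m) = 183.9680  ⇒  Cov = 183.9680 / 4 = 45.9920
Σ(R_m − R̄_m)² = 309.0680  ⇒  Var(R_m) = 309.0680 / 4 = 77.2670
β = Cov / Var(R_m) = 45.9920 / 77.2670 = 0.5952

0.595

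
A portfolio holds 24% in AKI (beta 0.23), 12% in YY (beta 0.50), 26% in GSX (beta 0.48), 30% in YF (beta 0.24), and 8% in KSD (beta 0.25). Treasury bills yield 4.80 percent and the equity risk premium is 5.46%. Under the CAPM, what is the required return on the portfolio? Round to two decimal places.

6.61%

β_P = Σ w_i β_i = 0.24×0.23 + 0.12×0.50 + 0.26×0.48 + 0.30×0.24 + 0.08×0.25 = 0.3320
E(R_P) = R_f + β_P × MRP = 4.80% + 0.3320 × 5.46% = 6.61%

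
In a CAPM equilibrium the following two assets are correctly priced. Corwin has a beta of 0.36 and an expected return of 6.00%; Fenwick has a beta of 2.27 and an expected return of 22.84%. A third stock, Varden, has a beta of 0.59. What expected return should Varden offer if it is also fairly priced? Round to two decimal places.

8.03%

MRP (SML slope) = (22.84% − 6.00%) / (2.27 − 0.36) = 16.84% / 1.91 = 8.8168%
R_f (intercept) = 6.00% − 0.36 × 8.8168% = 2.8260%
E(R_Varden) = R_f + β × MRP = 2.8260% + 0.59 × 8.8168% = 8.03%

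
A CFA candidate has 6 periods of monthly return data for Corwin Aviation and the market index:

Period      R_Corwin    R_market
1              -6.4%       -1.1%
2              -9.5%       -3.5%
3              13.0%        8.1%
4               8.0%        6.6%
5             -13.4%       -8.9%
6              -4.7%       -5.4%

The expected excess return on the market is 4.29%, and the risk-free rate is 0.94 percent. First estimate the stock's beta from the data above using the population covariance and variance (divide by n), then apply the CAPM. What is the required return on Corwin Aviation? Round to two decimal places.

7.22%

Mean R_i = (-6.4 − 9.5 + 13.0 + 8.0 − 13.4 − 4.7) / 6 = -2.1667%
Mean R_m = (-1.1 − 3.5 + 8.1 + 6.6 − 8.9 − 5.4) / 6 = -0.7000%
Σ(R_i − R̄_i)(R_m − R̄_m) = 333.9300  ⇒  Cov = 333.9300 / 6 = 55.6550
Σ(R_m − R̄_m)² = 228.0600  ⇒  Var(R_m) = 228.0600 / 6 = 38.0100
β = Cov / Var(R_m) = 55.6550 / 38.0100 = 1.4642
E(R) = R_f + β × MRP = 0.94% + 1.4642 × 4.29% = 7.22%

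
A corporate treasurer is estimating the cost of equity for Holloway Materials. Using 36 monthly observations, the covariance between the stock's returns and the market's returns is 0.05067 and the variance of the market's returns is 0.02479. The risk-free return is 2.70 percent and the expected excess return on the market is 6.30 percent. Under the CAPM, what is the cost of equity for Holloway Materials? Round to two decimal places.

15.58%

β = Cov(R_i, R_m) / Var(R_m) = 0.05067 / 0.02479 = 2.0440
E(R) = R_f + β × MRP = 2.70% + 2.0440 × 6.30% = 15.58%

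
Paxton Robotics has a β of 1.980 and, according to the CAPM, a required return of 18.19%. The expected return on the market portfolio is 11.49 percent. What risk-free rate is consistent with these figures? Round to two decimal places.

E(R) = R_f + β(E(R_m) − R_f) = R_f(1 − β) + β·E(R_m)
18.19% = R_f × (1 − 1.980) + 1.980 × 11.49%
18.19% = R_f × -0.980 + 22.75020%
R_f = (18.19% − 22.75020%) / -0.980 = 4.65%

4.65%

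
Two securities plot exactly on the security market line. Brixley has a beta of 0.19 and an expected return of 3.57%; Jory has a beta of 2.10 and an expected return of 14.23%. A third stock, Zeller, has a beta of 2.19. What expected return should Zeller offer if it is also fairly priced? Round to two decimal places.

MRP (SML slope) = (14.23% − 3.57%) / (2.10 − 0.19) = 10.66% / 1.91 = 5.5812%
R_f (intercept) = 3.57% − 0.19 × 5.5812% = 2.5096%
E(R_Zeller) = R_f + β × MRP = 2.5096% + 2.19 × 5.5812% = 14.73%

14.73%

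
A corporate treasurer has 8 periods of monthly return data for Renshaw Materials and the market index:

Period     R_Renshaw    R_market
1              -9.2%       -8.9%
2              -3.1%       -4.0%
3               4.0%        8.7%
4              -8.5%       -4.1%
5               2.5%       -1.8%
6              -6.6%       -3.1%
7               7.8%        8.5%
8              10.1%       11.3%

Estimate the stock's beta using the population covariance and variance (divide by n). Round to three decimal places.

Mean R_i = (-9.2 − 3.1 + 4.0 − 8.5 + 2.5 − 6.6 + 7.8 + 10.1) / 8 = -0.3750%
Mean R_m = (-8.9 − 4.0 + 8.7 − 4.1 − 1.8 − 3.1 + 8.5 + 11.3) / 8 = 0.8250%
Σ(R_i − R̄_i)(R_m − R̄_m) = 362.7950  ⇒  Cov = 362.7950 / 8 = 45.3494
Σ(R_m − R̄_m)² = 395.0550  ⇒  Var(R_m) = 395.0550 / 8 = 49.3819
β = Cov / Var(R_m) = 45.3494 / 49.3819 = 0.9183

0.918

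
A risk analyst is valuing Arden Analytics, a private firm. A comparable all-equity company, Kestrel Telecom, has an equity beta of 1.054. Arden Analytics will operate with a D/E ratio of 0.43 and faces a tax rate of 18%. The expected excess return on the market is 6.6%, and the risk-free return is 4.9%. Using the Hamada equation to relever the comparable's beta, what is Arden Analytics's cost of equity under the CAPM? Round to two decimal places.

14.31%

β_L = β_U × [1 + (1 − t)(D/E)] = 1.054 × [1 + (1 − 0.18) × 0.43]
    = 1.054 × [1 + 0.82 × 0.43] = 1.054 × 1.3526 = 1.4256
E(R) = R_f + β_L × MRP = 4.9% + 1.4256 × 6.6% = 14.31%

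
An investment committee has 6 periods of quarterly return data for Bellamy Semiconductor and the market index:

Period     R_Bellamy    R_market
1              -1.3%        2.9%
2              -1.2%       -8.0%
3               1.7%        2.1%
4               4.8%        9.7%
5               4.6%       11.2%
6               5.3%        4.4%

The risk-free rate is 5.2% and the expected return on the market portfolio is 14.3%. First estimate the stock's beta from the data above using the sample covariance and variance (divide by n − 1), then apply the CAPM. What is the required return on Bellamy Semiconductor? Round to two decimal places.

8.29%

Mean R_i = (-1.3 − 1.2 + 1.7 + 4.8 + 4.6 + 5.3) / 6 = 2.3167%
Mean R_m = (2.9 − 8.0 + 2.1 + 9.7 + 11.2 + 4.4) / 6 = 3.7167%
Σ(R_i − R̄_i)(R_m − R̄_m) = 79.1383  ⇒  Cov = 79.1383 / 5 = 15.8277
Σ(R_m − R̄_m)² = 232.8283  ⇒  Var(R_m) = 232.8283 / 5 = 46.5657
β = Cov / Var(R_m) = 15.8277 / 46.5657 = 0.3399
MRP = 14.3% − 5.2% = 9.10%
E(R) = R_f + β × MRP = 5.2% + 0.3399 × 9.1% = 8.29%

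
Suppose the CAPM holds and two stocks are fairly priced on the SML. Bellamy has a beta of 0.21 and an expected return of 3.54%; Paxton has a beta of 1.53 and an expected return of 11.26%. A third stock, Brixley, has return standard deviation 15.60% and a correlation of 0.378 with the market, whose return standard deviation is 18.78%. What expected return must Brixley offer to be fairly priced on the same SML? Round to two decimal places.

MRP = (11.26% − 3.54%) / (1.53 − 0.21) = 5.8485%
R_f = 3.54% − 0.21 × 5.8485% = 2.3118%
β_Brixley = ρ·σ_i/σ_m = 0.378 × 15.60 / 18.78 = 0.3140
E(R_Brixley) = R_f + β × MRP = 2.3118% + 0.3140 × 5.8485% = 4.15%

4.15%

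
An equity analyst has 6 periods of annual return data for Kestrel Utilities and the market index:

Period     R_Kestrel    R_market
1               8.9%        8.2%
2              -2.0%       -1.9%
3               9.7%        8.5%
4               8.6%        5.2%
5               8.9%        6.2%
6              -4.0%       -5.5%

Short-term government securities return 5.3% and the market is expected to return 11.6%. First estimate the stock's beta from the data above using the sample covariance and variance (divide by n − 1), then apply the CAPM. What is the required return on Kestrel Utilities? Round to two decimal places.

11.97%

Mean R_i = (8.9 − 2.0 + 9.7 + 8.6 + 8.9 − 4.0) / 6 = 5.0167%
Mean R_m = (8.2 − 1.9 + 8.5 + 5.2 + 6.2 − 5.5) / 6 = 3.4500%
Σ(R_i − R̄_i)(R_m − R̄_m) = 177.2850  ⇒  Cov = 177.2850 / 5 = 35.4570
Σ(R_m − R̄_m)² = 167.4150  ⇒  Var(R_m) = 167.4150 / 5 = 33.4830
β = Cov / Var(R_m) = 35.4570 / 33.4830 = 1.0590
MRP = 11.6% − 5.3% = 6.30%
E(R) = R_f + β × MRP = 5.3% + 1.0590 × 6.3% = 11.97%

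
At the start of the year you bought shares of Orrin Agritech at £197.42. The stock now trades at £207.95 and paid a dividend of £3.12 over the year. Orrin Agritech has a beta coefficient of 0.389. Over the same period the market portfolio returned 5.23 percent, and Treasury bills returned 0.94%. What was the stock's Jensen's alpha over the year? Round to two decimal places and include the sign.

Realised HPR = (P1 + D1 − P0) / P0 = (207.95 + 3.12 − 197.42) / 197.42 = 13.65 / 197.42 = 6.9142%
MRP = 5.23% − 0.94% = 4.29%
CAPM required = R_f + β·MRP = 0.94% + 0.389 × 4.29% = 2.60881%
α = realised − required = 6.9142% − 2.60881% = +4.31%

+4.31%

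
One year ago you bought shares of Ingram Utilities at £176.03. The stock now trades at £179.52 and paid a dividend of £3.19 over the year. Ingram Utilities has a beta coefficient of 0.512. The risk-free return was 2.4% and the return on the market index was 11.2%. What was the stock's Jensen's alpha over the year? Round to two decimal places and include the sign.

-3.11%

Realised HPR = (P1 + D1 − P0) / P0 = (179.52 + 3.19 − 176.03) / 176.03 = 6.68 / 176.03 = 3.7948%
MRP = 11.2% − 2.4% = 8.80%
CAPM required = R_f + β·MRP = 2.4% + 0.512 × 8.8% = 6.9056%
α = realised − required = 3.7948% − 6.9056% = -3.11%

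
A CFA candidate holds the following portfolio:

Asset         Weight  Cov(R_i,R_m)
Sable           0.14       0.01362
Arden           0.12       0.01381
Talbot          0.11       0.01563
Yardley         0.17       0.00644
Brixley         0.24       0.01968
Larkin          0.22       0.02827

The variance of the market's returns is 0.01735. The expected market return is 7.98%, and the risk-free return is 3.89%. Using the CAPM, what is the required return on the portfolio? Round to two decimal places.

β_Sable = 0.01362 / 0.01735 = 0.7850
β_Arden = 0.01381 / 0.01735 = 0.7960
β_Talbot = 0.01563 / 0.01735 = 0.9009
β_Yardley = 0.00644 / 0.01735 = 0.3712
β_Brixley = 0.01968 / 0.01735 = 1.1343
β_Larkin = 0.02827 / 0.01735 = 1.6294
β_P = Σ w_i β_i = 0.14×0.7850 + 0.12×0.7960 + 0.11×0.9009 + 0.17×0.3712 + 0.24×1.1343 + 0.22×1.6294 = 0.9983
MRP = 7.98% − 3.89% = 4.09%
E(R_P) = R_f + β_P × MRP = 3.89% + 0.9983 × 4.09% = 7.97%

7.97%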